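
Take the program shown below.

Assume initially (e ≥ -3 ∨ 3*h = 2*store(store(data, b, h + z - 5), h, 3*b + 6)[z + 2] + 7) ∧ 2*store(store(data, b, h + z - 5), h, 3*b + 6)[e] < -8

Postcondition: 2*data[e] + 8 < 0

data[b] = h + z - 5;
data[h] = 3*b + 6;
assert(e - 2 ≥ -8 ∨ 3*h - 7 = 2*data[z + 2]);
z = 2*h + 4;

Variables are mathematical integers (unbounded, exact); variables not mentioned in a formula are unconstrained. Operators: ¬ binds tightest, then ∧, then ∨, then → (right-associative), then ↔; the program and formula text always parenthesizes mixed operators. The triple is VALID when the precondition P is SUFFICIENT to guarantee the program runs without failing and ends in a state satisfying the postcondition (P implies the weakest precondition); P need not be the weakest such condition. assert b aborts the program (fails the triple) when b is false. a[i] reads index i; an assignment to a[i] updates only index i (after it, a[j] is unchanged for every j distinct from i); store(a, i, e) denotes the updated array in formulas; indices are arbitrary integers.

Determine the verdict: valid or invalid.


Working backward. After the program, the postcondition 2*data[e] + 8 < 0 must hold; in canonical form it is 2*data[e] < -8.
Before z := 2*h + 4: 2*data[e] < -8
Before assert e - 2 ≥ -8 ∨ 3*h - 7 = 2*data[z + 2]: (e ≥ -6 ∨ 3*h = 2*data[z + 2] + 7) ∧ 2*data[e] < -8
Before data[h] := 3*b + 6: (e ≥ -6 ∨ 3*h = 2*store(data, h, 3*b + 6)[z + 2] + 7) ∧ 2*store(data, h, 3*b + 6)[e] < -8
Before data[b] := h + z - 5: (e ≥ -6 ∨ 3*h = 2*store(store(data, b, h + z - 5), h, 3*b + 6)[z + 2] + 7) ∧ 2*store(store(data, b, h + z - 5), h, 3*b + 6)[e] < -8
The weakest precondition is (e ≥ -6 ∨ 3*h = 2*store(store(data, b, h + z - 5), h, 3*b + 6)[z + 2] + 7) ∧ 2*store(store(data, b, h + z - 5), h, 3*b + 6)[e] < -8.
Check whether (e ≥ -3 ∨ 3*h = 2*store(store(data, b, h + z - 5), h, 3*b + 6)[z + 2] + 7) ∧ 2*store(store(data, b, h + z - 5), h, 3*b + 6)[e] < -8 implies it.
Every state satisfying the precondition satisfies the weakest precondition: the implication holds.
Answer: valid


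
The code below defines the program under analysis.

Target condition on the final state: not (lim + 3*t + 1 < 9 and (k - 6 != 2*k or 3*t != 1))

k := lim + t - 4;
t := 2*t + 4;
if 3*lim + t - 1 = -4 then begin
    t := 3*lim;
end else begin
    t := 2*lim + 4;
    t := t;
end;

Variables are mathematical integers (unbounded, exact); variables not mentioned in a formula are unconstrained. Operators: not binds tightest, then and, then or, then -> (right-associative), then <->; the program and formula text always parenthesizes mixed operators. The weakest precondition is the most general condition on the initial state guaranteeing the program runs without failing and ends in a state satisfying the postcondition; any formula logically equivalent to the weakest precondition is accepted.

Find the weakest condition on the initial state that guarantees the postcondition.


Working backward. After the program, the postcondition not (lim + 3*t + 1 < 9 and (k - 6 != 2*k or 3*t != 1)) must hold; in canonical form it is not (lim + 3*t < 8 and (k != -6 or 3*t != 1)).
Then branch requires not (10*lim < 8 and (k != -6 or 9*lim != 1)); else branch requires not (7*lim < -4 and (k != -6 or 6*lim != -11)).
Before the if: (3*lim + t = -3 -> (not (10*lim < 8 and (k != -6 or 9*lim != 1)))) and ((not (3*lim + t = -3)) -> (not (7*lim < -4 and (k != -6 or 6*lim != -11))))
Before t := 2*t + 4: (3*lim + 2*t = -7 -> (not (10*lim < 8 and (k != -6 or 9*lim != 1)))) and ((not (3*lim + 2*t = -7)) -> (not (7*lim < -4 and (k != -6 or 6*lim != -11))))
Before k := lim + t - 4: (3*lim + 2*t = -7 -> (not (10*lim < 8 and (lim + t != -2 or 9*lim != 1)))) and ((not (3*lim + 2*t = -7)) -> (not (7*lim < -4 and (lim + t != -2 or 6*lim != -11))))
Answer: WP = (3*lim + 2*t = -7 -> (not (10*lim < 8 and (lim + t != -2 or 9*lim != 1)))) and ((not (3*lim + 2*t = -7)) -> (not (7*lim < -4 and (lim + t != -2 or 6*lim != -11))))


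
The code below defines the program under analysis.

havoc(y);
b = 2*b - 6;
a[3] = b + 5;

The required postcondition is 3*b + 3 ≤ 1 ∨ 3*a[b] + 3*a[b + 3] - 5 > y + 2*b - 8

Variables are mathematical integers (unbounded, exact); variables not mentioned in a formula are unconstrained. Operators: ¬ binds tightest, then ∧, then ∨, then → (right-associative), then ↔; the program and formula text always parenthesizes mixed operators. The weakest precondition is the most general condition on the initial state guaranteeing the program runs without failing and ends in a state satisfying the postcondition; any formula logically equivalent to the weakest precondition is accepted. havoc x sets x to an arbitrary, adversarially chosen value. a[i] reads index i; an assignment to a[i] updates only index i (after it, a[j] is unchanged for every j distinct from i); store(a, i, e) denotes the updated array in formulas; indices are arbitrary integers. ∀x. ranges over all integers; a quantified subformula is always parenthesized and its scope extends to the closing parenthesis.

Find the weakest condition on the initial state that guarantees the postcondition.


Working backward. After the program, the postcondition 3*b + 3 ≤ 1 ∨ 3*a[b] + 3*a[b + 3] - 5 > y + 2*b - 8 must hold; in canonical form it is 3*b ≤ -2 ∨ 3*a[b + 3] + 3*a[b] > 2*b + y - 3.
Before a[3] := b + 5: 3*b ≤ -2 ∨ 3*store(a, 3, b + 5)[b + 3] + 3*store(a, 3, b + 5)[b] > 2*b + y - 3
Before b := 2*b - 6: 6*b ≤ 16 ∨ 3*store(a, 3, 2*b - 1)[2*b - 3] + 3*store(a, 3, 2*b - 1)[2*b - 6] > 4*b + y - 15
Before havoc y: ∀y_1. (6*b ≤ 16 ∨ 3*store(a, 3, 2*b - 1)[2*b - 3] + 3*store(a, 3, 2*b - 1)[2*b - 6] > 4*b + y_1 - 15)
Answer: WP = ∀y_1. (6*b ≤ 16 ∨ 3*store(a, 3, 2*b - 1)[2*b - 3] + 3*store(a, 3, 2*b - 1)[2*b - 6] > 4*b + y_1 - 15)


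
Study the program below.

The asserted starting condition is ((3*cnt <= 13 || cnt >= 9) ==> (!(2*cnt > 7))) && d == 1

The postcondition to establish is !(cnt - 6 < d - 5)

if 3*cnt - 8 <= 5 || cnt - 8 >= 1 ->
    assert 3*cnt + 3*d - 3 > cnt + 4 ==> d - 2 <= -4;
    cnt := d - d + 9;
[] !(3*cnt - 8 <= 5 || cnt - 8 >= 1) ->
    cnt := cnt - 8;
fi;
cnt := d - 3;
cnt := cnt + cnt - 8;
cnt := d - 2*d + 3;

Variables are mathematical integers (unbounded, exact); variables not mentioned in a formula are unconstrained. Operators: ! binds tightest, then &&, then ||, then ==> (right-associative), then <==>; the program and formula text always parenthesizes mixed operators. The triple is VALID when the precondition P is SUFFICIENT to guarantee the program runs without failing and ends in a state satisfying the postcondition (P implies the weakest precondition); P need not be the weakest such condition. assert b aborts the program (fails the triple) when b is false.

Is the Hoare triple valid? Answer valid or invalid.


Working backward. After the program, the postcondition !(cnt - 6 < d - 5) must hold; in canonical form it is !(cnt < d + 1).
Before cnt := d - 2*d + 3: !(2*d > 2)
Before cnt := cnt + cnt - 8: !(2*d > 2)
Before cnt := d - 3: !(2*d > 2)
Then branch requires (2*cnt + 3*d > 7 ==> d <= -2) && (!(2*d > 2)); else branch requires !(2*d > 2).
Before the if: ((3*cnt <= 13 || cnt >= 9) ==> ((2*cnt + 3*d > 7 ==> d <= -2) && (!(2*d > 2)))) && ((!(3*cnt <= 13 || cnt >= 9)) ==> (!(2*d > 2)))
The weakest precondition is ((3*cnt <= 13 || cnt >= 9) ==> ((2*cnt + 3*d > 7 ==> d <= -2) && (!(2*d > 2)))) && ((!(3*cnt <= 13 || cnt >= 9)) ==> (!(2*d > 2))).
Check whether ((3*cnt <= 13 || cnt >= 9) ==> (!(2*cnt > 7))) && d == 1 implies it.
Countermodel: at the initial state cnt = 3, d = 1, the precondition holds but the weakest precondition fails.
Answer: invalid


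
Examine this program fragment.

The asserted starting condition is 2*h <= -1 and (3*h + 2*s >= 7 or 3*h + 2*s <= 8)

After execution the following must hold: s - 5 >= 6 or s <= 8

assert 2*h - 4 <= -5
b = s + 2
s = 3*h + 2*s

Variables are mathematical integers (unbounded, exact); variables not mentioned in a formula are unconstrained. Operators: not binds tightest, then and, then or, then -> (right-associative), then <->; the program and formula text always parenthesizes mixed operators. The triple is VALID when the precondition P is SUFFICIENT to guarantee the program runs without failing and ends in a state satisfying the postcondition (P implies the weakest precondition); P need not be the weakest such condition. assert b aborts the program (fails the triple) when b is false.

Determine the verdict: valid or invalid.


Working backward. After the program, the postcondition s - 5 >= 6 or s <= 8 must hold; in canonical form it is s >= 11 or s <= 8.
Before s := 3*h + 2*s: 3*h + 2*s >= 11 or 3*h + 2*s <= 8
Before b := s + 2: 3*h + 2*s >= 11 or 3*h + 2*s <= 8
Before assert 2*h - 4 <= -5: 2*h <= -1 and (3*h + 2*s >= 11 or 3*h + 2*s <= 8)
The weakest precondition is 2*h <= -1 and (3*h + 2*s >= 11 or 3*h + 2*s <= 8).
Check whether 2*h <= -1 and (3*h + 2*s >= 7 or 3*h + 2*s <= 8) implies it.
Countermodel: at the initial state h = -1, s = 6, the precondition holds but the weakest precondition fails.
Answer: invalid


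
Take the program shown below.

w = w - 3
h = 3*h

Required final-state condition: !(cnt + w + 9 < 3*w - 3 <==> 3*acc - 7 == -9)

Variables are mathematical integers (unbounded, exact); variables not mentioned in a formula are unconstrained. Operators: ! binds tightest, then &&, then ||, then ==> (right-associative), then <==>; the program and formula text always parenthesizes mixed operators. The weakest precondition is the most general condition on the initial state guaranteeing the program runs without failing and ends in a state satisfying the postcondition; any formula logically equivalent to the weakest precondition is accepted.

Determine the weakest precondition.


Working backward. After the program, the postcondition !(cnt + w + 9 < 3*w - 3 <==> 3*acc - 7 == -9) must hold; in canonical form it is !(cnt < 2*w - 12 <==> 3*acc == -2).
Before h := 3*h: !(cnt < 2*w - 12 <==> 3*acc == -2)
Before w := w - 3: !(cnt < 2*w - 18 <==> 3*acc == -2)
Answer: WP = !(cnt < 2*w - 18 <==> 3*acc == -2)


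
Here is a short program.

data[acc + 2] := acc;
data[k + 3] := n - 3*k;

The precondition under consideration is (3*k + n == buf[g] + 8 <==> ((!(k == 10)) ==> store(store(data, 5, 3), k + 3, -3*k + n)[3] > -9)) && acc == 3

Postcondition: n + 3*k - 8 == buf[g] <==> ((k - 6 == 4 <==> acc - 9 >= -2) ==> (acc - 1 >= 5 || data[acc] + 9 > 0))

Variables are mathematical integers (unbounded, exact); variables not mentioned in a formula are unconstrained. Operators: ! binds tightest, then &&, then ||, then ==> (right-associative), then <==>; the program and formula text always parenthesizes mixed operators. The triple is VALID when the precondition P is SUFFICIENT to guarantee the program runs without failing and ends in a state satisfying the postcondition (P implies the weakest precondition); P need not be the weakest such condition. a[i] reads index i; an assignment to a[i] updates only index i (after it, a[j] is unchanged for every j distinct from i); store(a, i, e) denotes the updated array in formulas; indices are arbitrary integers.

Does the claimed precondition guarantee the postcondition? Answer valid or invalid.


Working backward. After the program, the postcondition n + 3*k - 8 == buf[g] <==> ((k - 6 == 4 <==> acc - 9 >= -2) ==> (acc - 1 >= 5 || data[acc] + 9 > 0)) must hold; in canonical form it is 3*k + n == buf[g] + 8 <==> ((k == 10 <==> acc >= 7) ==> (acc >= 6 || data[acc] > -9)).
Before data[k + 3] := n - 3*k: 3*k + n == buf[g] + 8 <==> ((k == 10 <==> acc >= 7) ==> (acc >= 6 || store(data, k + 3, -3*k + n)[acc] > -9))
Before data[acc + 2] := acc: 3*k + n == buf[g] + 8 <==> ((k == 10 <==> acc >= 7) ==> (acc >= 6 || store(store(data, acc + 2, acc), k + 3, -3*k + n)[acc] > -9))
The weakest precondition is 3*k + n == buf[g] + 8 <==> ((k == 10 <==> acc >= 7) ==> (acc >= 6 || store(store(data, acc + 2, acc), k + 3, -3*k + n)[acc] > -9)).
Check whether (3*k + n == buf[g] + 8 <==> ((!(k == 10)) ==> store(store(data, 5, 3), k + 3, -3*k + n)[3] > -9)) && acc == 3 implies it.
Every state satisfying the precondition satisfies the weakest precondition: the implication holds.
Answer: valid


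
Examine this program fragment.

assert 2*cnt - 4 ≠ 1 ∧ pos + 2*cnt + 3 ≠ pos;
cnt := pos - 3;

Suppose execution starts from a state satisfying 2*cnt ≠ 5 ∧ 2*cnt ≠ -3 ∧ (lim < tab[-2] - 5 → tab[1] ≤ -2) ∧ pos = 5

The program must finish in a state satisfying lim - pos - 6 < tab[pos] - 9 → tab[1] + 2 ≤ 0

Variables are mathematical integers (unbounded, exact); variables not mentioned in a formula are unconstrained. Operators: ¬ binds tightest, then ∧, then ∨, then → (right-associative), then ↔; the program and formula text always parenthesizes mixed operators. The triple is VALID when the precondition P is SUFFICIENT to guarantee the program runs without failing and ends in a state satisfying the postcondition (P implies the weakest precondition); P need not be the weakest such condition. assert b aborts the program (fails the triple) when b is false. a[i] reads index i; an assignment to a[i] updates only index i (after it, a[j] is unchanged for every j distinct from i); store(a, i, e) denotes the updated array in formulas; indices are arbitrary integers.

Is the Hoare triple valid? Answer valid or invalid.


Working backward. After the program, the postcondition lim - pos - 6 < tab[pos] - 9 → tab[1] + 2 ≤ 0 must hold; in canonical form it is lim < tab[pos] + pos - 3 → tab[1] ≤ -2.
Before cnt := pos - 3: lim < tab[pos] + pos - 3 → tab[1] ≤ -2
Before assert 2*cnt - 4 ≠ 1 ∧ pos + 2*cnt + 3 ≠ pos: 2*cnt ≠ 5 ∧ 2*cnt ≠ -3 ∧ (lim < tab[pos] + pos - 3 → tab[1] ≤ -2)
The weakest precondition is 2*cnt ≠ 5 ∧ 2*cnt ≠ -3 ∧ (lim < tab[pos] + pos - 3 → tab[1] ≤ -2).
Check whether 2*cnt ≠ 5 ∧ 2*cnt ≠ -3 ∧ (lim < tab[-2] - 5 → tab[1] ≤ -2) ∧ pos = 5 implies it.
Countermodel: at the initial state cnt = 0, lim = 0, pos = 5, tab = {[-2] = 0, [1] = 15215, [5] = 17422, elsewhere 15215}, the precondition holds but the weakest precondition fails.
Answer: invalid


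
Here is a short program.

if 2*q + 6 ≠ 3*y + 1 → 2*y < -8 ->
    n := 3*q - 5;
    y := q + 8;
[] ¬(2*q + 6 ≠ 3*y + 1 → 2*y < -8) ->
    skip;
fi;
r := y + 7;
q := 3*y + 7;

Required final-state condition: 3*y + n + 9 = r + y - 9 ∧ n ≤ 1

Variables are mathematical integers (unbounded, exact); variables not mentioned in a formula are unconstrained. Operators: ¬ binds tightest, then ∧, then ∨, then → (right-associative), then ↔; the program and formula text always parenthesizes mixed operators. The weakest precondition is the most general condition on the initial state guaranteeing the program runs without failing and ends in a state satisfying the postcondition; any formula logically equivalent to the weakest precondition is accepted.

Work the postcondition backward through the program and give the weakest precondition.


Working backward. After the program, the postcondition 3*y + n + 9 = r + y - 9 ∧ n ≤ 1 must hold; in canonical form it is n + 2*y = r - 18 ∧ n ≤ 1.
Before q := 3*y + 7: n + 2*y = r - 18 ∧ n ≤ 1
Before r := y + 7: n + y = -11 ∧ n ≤ 1
Then branch requires 4*q = -14 ∧ 3*q ≤ 6; else branch requires n + y = -11 ∧ n ≤ 1.
Before the if: ((2*q ≠ 3*y - 5 → 2*y < -8) → (4*q = -14 ∧ 3*q ≤ 6)) ∧ ((¬(2*q ≠ 3*y - 5 → 2*y < -8)) → (n + y = -11 ∧ n ≤ 1))
Answer: WP = ((2*q ≠ 3*y - 5 → 2*y < -8) → (4*q = -14 ∧ 3*q ≤ 6)) ∧ ((¬(2*q ≠ 3*y - 5 → 2*y < -8)) → (n + y = -11 ∧ n ≤ 1))


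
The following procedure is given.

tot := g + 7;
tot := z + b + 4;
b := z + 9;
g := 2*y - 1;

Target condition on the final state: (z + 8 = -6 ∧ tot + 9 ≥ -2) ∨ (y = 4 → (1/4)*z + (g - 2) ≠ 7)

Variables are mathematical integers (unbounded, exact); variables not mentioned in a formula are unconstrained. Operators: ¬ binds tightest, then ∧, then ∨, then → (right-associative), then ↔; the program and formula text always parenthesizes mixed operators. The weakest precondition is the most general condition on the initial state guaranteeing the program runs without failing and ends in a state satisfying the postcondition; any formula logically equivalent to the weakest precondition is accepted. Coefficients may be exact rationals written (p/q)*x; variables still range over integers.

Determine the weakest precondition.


Working backward. After the program, the postcondition (z + 8 = -6 ∧ tot + 9 ≥ -2) ∨ (y = 4 → (1/4)*z + (g - 2) ≠ 7) must hold; in canonical form it is (z = -14 ∧ tot ≥ -11) ∨ (y = 4 → g + (1/4)*z ≠ 9).
Before g := 2*y - 1: (z = -14 ∧ tot ≥ -11) ∨ (y = 4 → 2*y + (1/4)*z ≠ 10)
Before b := z + 9: (z = -14 ∧ tot ≥ -11) ∨ (y = 4 → 2*y + (1/4)*z ≠ 10)
Before tot := z + b + 4: (z = -14 ∧ b + z ≥ -15) ∨ (y = 4 → 2*y + (1/4)*z ≠ 10)
Before tot := g + 7: (z = -14 ∧ b + z ≥ -15) ∨ (y = 4 → 2*y + (1/4)*z ≠ 10)
Answer: WP = (z = -14 ∧ b + z ≥ -15) ∨ (y = 4 → 2*y + (1/4)*z ≠ 10)


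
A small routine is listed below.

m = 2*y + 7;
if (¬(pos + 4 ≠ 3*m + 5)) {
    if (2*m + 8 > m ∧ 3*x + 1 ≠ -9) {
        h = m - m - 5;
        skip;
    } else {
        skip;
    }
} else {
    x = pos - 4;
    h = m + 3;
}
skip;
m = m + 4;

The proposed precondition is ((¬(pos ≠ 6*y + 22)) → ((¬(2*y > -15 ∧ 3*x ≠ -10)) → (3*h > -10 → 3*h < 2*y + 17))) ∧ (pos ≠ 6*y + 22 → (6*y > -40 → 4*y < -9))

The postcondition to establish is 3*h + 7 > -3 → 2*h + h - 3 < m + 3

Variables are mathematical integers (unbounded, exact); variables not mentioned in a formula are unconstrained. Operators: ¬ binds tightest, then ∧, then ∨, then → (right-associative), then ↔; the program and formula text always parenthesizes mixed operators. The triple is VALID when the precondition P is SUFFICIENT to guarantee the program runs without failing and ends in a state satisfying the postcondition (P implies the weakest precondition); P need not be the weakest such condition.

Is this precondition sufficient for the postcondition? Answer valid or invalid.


Working backward. After the program, the postcondition 3*h + 7 > -3 → 2*h + h - 3 < m + 3 must hold; in canonical form it is 3*h > -10 → 3*h < m + 6.
Before m := m + 4: 3*h > -10 → 3*h < m + 10
Before skip: 3*h > -10 → 3*h < m + 10
Then branch requires (¬(m > -8 ∧ 3*x ≠ -10)) → (3*h > -10 → 3*h < m + 10); else branch requires 3*m > -19 → 2*m < 1.
Before the if: ((¬(pos ≠ 3*m + 1)) → ((¬(m > -8 ∧ 3*x ≠ -10)) → (3*h > -10 → 3*h < m + 10))) ∧ (pos ≠ 3*m + 1 → (3*m > -19 → 2*m < 1))
Before m := 2*y + 7: ((¬(pos ≠ 6*y + 22)) → ((¬(2*y > -15 ∧ 3*x ≠ -10)) → (3*h > -10 → 3*h < 2*y + 17))) ∧ (pos ≠ 6*y + 22 → (6*y > -40 → 4*y < -13))
The weakest precondition is ((¬(pos ≠ 6*y + 22)) → ((¬(2*y > -15 ∧ 3*x ≠ -10)) → (3*h > -10 → 3*h < 2*y + 17))) ∧ (pos ≠ 6*y + 22 → (6*y > -40 → 4*y < -13)).
Check whether ((¬(pos ≠ 6*y + 22)) → ((¬(2*y > -15 ∧ 3*x ≠ -10)) → (3*h > -10 → 3*h < 2*y + 17))) ∧ (pos ≠ 6*y + 22 → (6*y > -40 → 4*y < -9)) implies it.
Countermodel: at the initial state h = 0, pos = 5, x = 0, y = -3, the precondition holds but the weakest precondition fails.
Answer: invalid


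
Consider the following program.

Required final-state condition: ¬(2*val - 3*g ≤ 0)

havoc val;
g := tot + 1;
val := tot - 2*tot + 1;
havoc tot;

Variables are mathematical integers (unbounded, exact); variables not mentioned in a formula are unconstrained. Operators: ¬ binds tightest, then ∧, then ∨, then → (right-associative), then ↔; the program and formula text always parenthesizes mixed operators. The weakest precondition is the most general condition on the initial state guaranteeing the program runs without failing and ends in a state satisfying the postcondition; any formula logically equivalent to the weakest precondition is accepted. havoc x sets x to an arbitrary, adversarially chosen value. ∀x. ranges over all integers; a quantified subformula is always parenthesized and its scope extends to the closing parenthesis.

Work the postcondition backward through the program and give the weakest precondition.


Working backward. After the program, the postcondition ¬(2*val - 3*g ≤ 0) must hold; in canonical form it is ¬(2*val ≤ 3*g).
Before havoc tot: ¬(2*val ≤ 3*g)
Before val := tot - 2*tot + 1: ¬(3*g + 2*tot ≥ 2)
Before g := tot + 1: ¬(5*tot ≥ -1)
Before havoc val: ¬(5*tot ≥ -1)
Answer: WP = ¬(5*tot ≥ -1)


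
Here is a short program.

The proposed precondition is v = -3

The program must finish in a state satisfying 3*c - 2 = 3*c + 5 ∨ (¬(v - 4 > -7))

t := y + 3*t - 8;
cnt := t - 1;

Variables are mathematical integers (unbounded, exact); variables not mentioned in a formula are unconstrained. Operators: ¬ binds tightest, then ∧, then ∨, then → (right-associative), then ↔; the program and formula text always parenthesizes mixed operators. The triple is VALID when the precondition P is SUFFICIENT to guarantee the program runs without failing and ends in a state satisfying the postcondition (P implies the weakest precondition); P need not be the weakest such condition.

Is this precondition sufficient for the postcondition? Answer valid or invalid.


Working backward. After the program, the postcondition 3*c - 2 = 3*c + 5 ∨ (¬(v - 4 > -7)) must hold; in canonical form it is ¬(v > -3).
Before cnt := t - 1: ¬(v > -3)
Before t := y + 3*t - 8: ¬(v > -3)
The weakest precondition is ¬(v > -3).
Check whether v = -3 implies it.
Every state satisfying the precondition satisfies the weakest precondition: the implication holds.
Answer: valid


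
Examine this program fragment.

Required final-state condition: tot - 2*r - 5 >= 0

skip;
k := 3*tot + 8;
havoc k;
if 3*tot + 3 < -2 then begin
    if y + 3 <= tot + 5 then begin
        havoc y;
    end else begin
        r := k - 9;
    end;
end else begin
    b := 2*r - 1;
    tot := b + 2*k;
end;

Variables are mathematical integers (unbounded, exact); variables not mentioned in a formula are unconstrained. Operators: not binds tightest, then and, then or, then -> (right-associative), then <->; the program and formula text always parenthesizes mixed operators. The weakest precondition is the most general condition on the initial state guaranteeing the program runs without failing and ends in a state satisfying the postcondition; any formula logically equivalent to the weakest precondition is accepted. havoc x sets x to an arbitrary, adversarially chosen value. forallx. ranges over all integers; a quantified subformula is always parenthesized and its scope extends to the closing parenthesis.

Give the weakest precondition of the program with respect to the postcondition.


Working backward. After the program, the postcondition tot - 2*r - 5 >= 0 must hold; in canonical form it is tot >= 2*r + 5.
Then branch requires (y <= tot + 2 -> tot >= 2*r + 5) and ((not (y <= tot + 2)) -> tot >= 2*k - 13); else branch requires 2*k >= 6.
Before the if: (3*tot < -5 -> ((y <= tot + 2 -> tot >= 2*r + 5) and ((not (y <= tot + 2)) -> tot >= 2*k - 13))) and ((not (3*tot < -5)) -> 2*k >= 6)
Before havoc k: forall k_1. ((3*tot < -5 -> ((y <= tot + 2 -> tot >= 2*r + 5) and ((not (y <= tot + 2)) -> tot >= 2*k_1 - 13))) and ((not (3*tot < -5)) -> 2*k_1 >= 6))
Before k := 3*tot + 8: forall k_1. ((3*tot < -5 -> ((y <= tot + 2 -> tot >= 2*r + 5) and ((not (y <= tot + 2)) -> tot >= 2*k_1 - 13))) and ((not (3*tot < -5)) -> 2*k_1 >= 6))
Before skip: forall k_1. ((3*tot < -5 -> ((y <= tot + 2 -> tot >= 2*r + 5) and ((not (y <= tot + 2)) -> tot >= 2*k_1 - 13))) and ((not (3*tot < -5)) -> 2*k_1 >= 6))
Answer: WP = forall k_1. ((3*tot < -5 -> ((y <= tot + 2 -> tot >= 2*r + 5) and ((not (y <= tot + 2)) -> tot >= 2*k_1 - 13))) and ((not (3*tot < -5)) -> 2*k_1 >= 6))


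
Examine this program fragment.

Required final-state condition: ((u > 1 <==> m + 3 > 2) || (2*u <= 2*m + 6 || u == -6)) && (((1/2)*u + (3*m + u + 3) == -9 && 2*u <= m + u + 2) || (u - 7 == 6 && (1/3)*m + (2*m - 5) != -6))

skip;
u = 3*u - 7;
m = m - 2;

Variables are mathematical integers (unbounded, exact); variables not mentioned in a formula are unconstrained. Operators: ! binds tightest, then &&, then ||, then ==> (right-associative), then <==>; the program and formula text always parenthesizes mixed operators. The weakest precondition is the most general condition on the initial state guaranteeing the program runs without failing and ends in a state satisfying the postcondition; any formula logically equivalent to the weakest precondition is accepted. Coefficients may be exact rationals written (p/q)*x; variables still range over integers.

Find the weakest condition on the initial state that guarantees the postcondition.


Working backward. After the program, the postcondition ((u > 1 <==> m + 3 > 2) || (2*u <= 2*m + 6 || u == -6)) && (((1/2)*u + (3*m + u + 3) == -9 && 2*u <= m + u + 2) || (u - 7 == 6 && (1/3)*m + (2*m - 5) != -6)) must hold; in canonical form it is ((u > 1 <==> m > -1) || 2*u <= 2*m + 6 || u == -6) && ((3*m + (3/2)*u == -12 && u <= m + 2) || (u == 13 && (7/3)*m != -1)).
Before m := m - 2: ((u > 1 <==> m > 1) || 2*u <= 2*m + 2 || u == -6) && ((3*m + (3/2)*u == -6 && u <= m) || (u == 13 && (7/3)*m != 11/3))
Before u := 3*u - 7: ((3*u > 8 <==> m > 1) || 6*u <= 2*m + 16 || 3*u == 1) && ((3*m + (9/2)*u == 9/2 && 3*u <= m + 7) || (3*u == 20 && (7/3)*m != 11/3))
Before skip: ((3*u > 8 <==> m > 1) || 6*u <= 2*m + 16 || 3*u == 1) && ((3*m + (9/2)*u == 9/2 && 3*u <= m + 7) || (3*u == 20 && (7/3)*m != 11/3))
Answer: WP = ((3*u > 8 <==> m > 1) || 6*u <= 2*m + 16 || 3*u == 1) && ((3*m + (9/2)*u == 9/2 && 3*u <= m + 7) || (3*u == 20 && (7/3)*m != 11/3))


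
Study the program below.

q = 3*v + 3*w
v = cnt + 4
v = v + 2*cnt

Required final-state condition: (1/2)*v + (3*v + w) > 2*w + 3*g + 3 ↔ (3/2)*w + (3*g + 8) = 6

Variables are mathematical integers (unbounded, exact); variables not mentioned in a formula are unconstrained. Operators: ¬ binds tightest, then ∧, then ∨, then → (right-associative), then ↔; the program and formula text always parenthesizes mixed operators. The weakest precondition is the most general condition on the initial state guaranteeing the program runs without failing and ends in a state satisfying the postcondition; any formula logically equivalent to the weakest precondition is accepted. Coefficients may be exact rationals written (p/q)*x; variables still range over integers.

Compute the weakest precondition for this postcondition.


Working backward. After the program, the postcondition (1/2)*v + (3*v + w) > 2*w + 3*g + 3 ↔ (3/2)*w + (3*g + 8) = 6 must hold; in canonical form it is (7/2)*v > 3*g + w + 3 ↔ 3*g + (3/2)*w = -2.
Before v := v + 2*cnt: 7*cnt + (7/2)*v > 3*g + w + 3 ↔ 3*g + (3/2)*w = -2
Before v := cnt + 4: (21/2)*cnt > 3*g + w - 11 ↔ 3*g + (3/2)*w = -2
Before q := 3*v + 3*w: (21/2)*cnt > 3*g + w - 11 ↔ 3*g + (3/2)*w = -2
Answer: WP = (21/2)*cnt > 3*g + w - 11 ↔ 3*g + (3/2)*w = -2


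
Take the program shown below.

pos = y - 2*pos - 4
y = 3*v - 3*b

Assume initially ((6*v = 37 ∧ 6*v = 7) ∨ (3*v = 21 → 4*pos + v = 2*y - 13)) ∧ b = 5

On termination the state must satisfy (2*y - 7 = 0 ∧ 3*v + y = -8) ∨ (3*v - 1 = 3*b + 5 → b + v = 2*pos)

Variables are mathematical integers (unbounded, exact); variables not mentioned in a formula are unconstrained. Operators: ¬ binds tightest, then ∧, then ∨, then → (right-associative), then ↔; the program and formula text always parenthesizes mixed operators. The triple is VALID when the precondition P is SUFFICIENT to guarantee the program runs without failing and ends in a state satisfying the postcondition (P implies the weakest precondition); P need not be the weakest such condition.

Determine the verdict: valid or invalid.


Working backward. After the program, the postcondition (2*y - 7 = 0 ∧ 3*v + y = -8) ∨ (3*v - 1 = 3*b + 5 → b + v = 2*pos) must hold; in canonical form it is (2*y = 7 ∧ 3*v + y = -8) ∨ (3*v = 3*b + 6 → b + v = 2*pos).
Before y := 3*v - 3*b: (6*v = 6*b + 7 ∧ 6*v = 3*b - 8) ∨ (3*v = 3*b + 6 → b + v = 2*pos)
Before pos := y - 2*pos - 4: (6*v = 6*b + 7 ∧ 6*v = 3*b - 8) ∨ (3*v = 3*b + 6 → b + 4*pos + v = 2*y - 8)
The weakest precondition is (6*v = 6*b + 7 ∧ 6*v = 3*b - 8) ∨ (3*v = 3*b + 6 → b + 4*pos + v = 2*y - 8).
Check whether ((6*v = 37 ∧ 6*v = 7) ∨ (3*v = 21 → 4*pos + v = 2*y - 13)) ∧ b = 5 implies it.
Every state satisfying the precondition satisfies the weakest precondition: the implication holds.
Answer: valid


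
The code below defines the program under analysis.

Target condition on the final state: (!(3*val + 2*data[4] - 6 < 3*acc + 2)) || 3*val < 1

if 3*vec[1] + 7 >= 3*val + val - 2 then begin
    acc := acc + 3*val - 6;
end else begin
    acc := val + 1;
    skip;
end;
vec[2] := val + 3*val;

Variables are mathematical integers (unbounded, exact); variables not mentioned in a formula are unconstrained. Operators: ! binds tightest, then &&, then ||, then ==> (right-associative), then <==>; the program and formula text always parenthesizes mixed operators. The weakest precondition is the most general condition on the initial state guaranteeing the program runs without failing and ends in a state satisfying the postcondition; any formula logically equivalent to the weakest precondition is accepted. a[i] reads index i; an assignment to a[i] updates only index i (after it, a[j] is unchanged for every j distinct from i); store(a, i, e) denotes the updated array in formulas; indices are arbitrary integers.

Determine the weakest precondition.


Working backward. After the program, the postcondition (!(3*val + 2*data[4] - 6 < 3*acc + 2)) || 3*val < 1 must hold; in canonical form it is (!(2*data[4] + 3*val < 3*acc + 8)) || 3*val < 1.
Before vec[2] := val + 3*val: (!(2*data[4] + 3*val < 3*acc + 8)) || 3*val < 1
Then branch requires (!(2*data[4] < 3*acc + 6*val - 10)) || 3*val < 1; else branch requires (!(2*data[4] < 11)) || 3*val < 1.
Before the if: (3*vec[1] >= 4*val - 9 ==> ((!(2*data[4] < 3*acc + 6*val - 10)) || 3*val < 1)) && ((!(3*vec[1] >= 4*val - 9)) ==> ((!(2*data[4] < 11)) || 3*val < 1))
Answer: WP = (3*vec[1] >= 4*val - 9 ==> ((!(2*data[4] < 3*acc + 6*val - 10)) || 3*val < 1)) && ((!(3*vec[1] >= 4*val - 9)) ==> ((!(2*data[4] < 11)) || 3*val < 1))


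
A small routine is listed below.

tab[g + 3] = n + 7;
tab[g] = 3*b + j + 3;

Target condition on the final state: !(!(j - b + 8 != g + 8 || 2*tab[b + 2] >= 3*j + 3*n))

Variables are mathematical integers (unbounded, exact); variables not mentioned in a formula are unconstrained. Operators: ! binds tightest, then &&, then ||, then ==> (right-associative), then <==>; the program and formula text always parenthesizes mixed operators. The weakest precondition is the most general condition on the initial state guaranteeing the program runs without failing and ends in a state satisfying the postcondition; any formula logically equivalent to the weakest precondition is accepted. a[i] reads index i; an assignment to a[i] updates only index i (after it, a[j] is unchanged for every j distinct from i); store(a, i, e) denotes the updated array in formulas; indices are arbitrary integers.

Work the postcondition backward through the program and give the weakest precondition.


Working backward. After the program, the postcondition !(!(j - b + 8 != g + 8 || 2*tab[b + 2] >= 3*j + 3*n)) must hold; in canonical form it is j != b + g || 2*tab[b + 2] >= 3*j + 3*n.
Before tab[g] := 3*b + j + 3: j != b + g || 2*store(tab, g, 3*b + j + 3)[b + 2] >= 3*j + 3*n
Before tab[g + 3] := n + 7: j != b + g || 2*store(store(tab, g + 3, n + 7), g, 3*b + j + 3)[b + 2] >= 3*j + 3*n
Answer: WP = j != b + g || 2*store(store(tab, g + 3, n + 7), g, 3*b + j + 3)[b + 2] >= 3*j + 3*n


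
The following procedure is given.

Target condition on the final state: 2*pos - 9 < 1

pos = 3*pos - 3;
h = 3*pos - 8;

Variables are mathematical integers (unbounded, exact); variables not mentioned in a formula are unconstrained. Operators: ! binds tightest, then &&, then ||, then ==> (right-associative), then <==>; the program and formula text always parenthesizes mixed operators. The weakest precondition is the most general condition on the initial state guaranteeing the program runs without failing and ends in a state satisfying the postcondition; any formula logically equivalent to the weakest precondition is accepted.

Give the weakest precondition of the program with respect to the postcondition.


Working backward. After the program, the postcondition 2*pos - 9 < 1 must hold; in canonical form it is 2*pos < 10.
Before h := 3*pos - 8: 2*pos < 10
Before pos := 3*pos - 3: 6*pos < 16
Answer: WP = 6*pos < 16


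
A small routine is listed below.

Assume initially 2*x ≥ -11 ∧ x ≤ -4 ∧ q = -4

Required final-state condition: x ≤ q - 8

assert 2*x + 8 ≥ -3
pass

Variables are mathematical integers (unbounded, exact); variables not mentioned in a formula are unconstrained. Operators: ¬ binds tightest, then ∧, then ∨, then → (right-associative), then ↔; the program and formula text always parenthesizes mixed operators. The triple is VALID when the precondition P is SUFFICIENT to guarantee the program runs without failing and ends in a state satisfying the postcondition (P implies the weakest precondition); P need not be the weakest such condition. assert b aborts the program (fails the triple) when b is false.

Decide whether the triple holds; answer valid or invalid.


Working backward. After the program, x ≤ q - 8 must hold.
Before skip: x ≤ q - 8
Before assert 2*x + 8 ≥ -3: 2*x ≥ -11 ∧ x ≤ q - 8
The weakest precondition is 2*x ≥ -11 ∧ x ≤ q - 8.
Check whether 2*x ≥ -11 ∧ x ≤ -4 ∧ q = -4 implies it.
Countermodel: at the initial state q = -4, x = -5, the precondition holds but the weakest precondition fails.
Answer: invalid


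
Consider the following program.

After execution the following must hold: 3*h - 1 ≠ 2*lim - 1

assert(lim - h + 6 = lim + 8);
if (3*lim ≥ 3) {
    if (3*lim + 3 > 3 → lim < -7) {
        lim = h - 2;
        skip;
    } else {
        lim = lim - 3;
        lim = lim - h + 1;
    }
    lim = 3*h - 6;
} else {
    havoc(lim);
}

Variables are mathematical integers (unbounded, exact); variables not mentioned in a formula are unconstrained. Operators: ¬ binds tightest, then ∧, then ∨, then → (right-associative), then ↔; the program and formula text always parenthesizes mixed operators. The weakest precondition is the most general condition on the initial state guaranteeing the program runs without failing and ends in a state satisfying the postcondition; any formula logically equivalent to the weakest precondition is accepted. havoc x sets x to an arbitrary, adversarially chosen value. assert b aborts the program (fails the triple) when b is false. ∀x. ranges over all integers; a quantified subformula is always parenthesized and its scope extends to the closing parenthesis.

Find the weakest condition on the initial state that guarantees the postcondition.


Working backward. After the program, the postcondition 3*h - 1 ≠ 2*lim - 1 must hold; in canonical form it is 3*h ≠ 2*lim.
Then branch requires ((3*lim > 0 → lim < -7) → 3*h ≠ 12) ∧ ((¬(3*lim > 0 → lim < -7)) → 3*h ≠ 12); else branch requires ∀lim_1. 3*h ≠ 2*lim_1.
Before the if: (3*lim ≥ 3 → (((3*lim > 0 → lim < -7) → 3*h ≠ 12) ∧ ((¬(3*lim > 0 → lim < -7)) → 3*h ≠ 12))) ∧ ((¬(3*lim ≥ 3)) → (∀lim_1. 3*h ≠ 2*lim_1))
Before assert lim - h + 6 = lim + 8: h = -2 ∧ (3*lim ≥ 3 → (((3*lim > 0 → lim < -7) → 3*h ≠ 12) ∧ ((¬(3*lim > 0 → lim < -7)) → 3*h ≠ 12))) ∧ ((¬(3*lim ≥ 3)) → (∀lim_1. 3*h ≠ 2*lim_1))
Answer: WP = h = -2 ∧ (3*lim ≥ 3 → (((3*lim > 0 → lim < -7) → 3*h ≠ 12) ∧ ((¬(3*lim > 0 → lim < -7)) → 3*h ≠ 12))) ∧ ((¬(3*lim ≥ 3)) → (∀lim_1. 3*h ≠ 2*lim_1))


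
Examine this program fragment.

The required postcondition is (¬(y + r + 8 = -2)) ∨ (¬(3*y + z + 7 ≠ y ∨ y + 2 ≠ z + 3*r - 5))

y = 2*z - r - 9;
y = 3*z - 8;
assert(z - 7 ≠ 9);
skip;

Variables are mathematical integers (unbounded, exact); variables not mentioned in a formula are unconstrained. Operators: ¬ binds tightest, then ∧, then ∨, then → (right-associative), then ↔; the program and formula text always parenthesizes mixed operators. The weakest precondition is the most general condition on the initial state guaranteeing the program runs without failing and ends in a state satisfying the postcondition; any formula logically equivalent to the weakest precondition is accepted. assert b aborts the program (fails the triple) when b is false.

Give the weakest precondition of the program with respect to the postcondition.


Working backward. After the program, the postcondition (¬(y + r + 8 = -2)) ∨ (¬(3*y + z + 7 ≠ y ∨ y + 2 ≠ z + 3*r - 5)) must hold; in canonical form it is (¬(r + y = -10)) ∨ (¬(2*y + z ≠ -7 ∨ y ≠ 3*r + z - 7)).
Before skip: (¬(r + y = -10)) ∨ (¬(2*y + z ≠ -7 ∨ y ≠ 3*r + z - 7))
Before assert z - 7 ≠ 9: z ≠ 16 ∧ ((¬(r + y = -10)) ∨ (¬(2*y + z ≠ -7 ∨ y ≠ 3*r + z - 7)))
Before y := 3*z - 8: z ≠ 16 ∧ ((¬(r + 3*z = -2)) ∨ (¬(7*z ≠ 9 ∨ 2*z ≠ 3*r + 1)))
Before y := 2*z - r - 9: z ≠ 16 ∧ ((¬(r + 3*z = -2)) ∨ (¬(7*z ≠ 9 ∨ 2*z ≠ 3*r + 1)))
Answer: WP = z ≠ 16 ∧ ((¬(r + 3*z = -2)) ∨ (¬(7*z ≠ 9 ∨ 2*z ≠ 3*r + 1)))


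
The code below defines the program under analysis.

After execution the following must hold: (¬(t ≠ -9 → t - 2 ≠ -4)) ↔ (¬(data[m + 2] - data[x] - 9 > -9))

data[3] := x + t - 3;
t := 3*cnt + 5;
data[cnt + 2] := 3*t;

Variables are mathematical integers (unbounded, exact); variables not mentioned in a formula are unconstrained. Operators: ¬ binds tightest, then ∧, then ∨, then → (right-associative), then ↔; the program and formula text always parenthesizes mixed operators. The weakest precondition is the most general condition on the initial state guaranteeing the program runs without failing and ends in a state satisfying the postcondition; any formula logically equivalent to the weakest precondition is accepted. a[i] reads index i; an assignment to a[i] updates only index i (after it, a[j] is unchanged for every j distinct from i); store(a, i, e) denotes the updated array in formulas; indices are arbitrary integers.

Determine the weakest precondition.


Working backward. After the program, the postcondition (¬(t ≠ -9 → t - 2 ≠ -4)) ↔ (¬(data[m + 2] - data[x] - 9 > -9)) must hold; in canonical form it is (¬(t ≠ -9 → t ≠ -2)) ↔ (¬(data[m + 2] > data[x])).
Before data[cnt + 2] := 3*t: (¬(t ≠ -9 → t ≠ -2)) ↔ (¬(store(data, cnt + 2, 3*t)[m + 2] > store(data, cnt + 2, 3*t)[x]))
Before t := 3*cnt + 5: (¬(3*cnt ≠ -14 → 3*cnt ≠ -7)) ↔ (¬(store(data, cnt + 2, 9*cnt + 15)[m + 2] > store(data, cnt + 2, 9*cnt + 15)[x]))
Before data[3] := x + t - 3: (¬(3*cnt ≠ -14 → 3*cnt ≠ -7)) ↔ (¬(store(store(data, 3, t + x - 3), cnt + 2, 9*cnt + 15)[m + 2] > store(store(data, 3, t + x - 3), cnt + 2, 9*cnt + 15)[x]))
Answer: WP = (¬(3*cnt ≠ -14 → 3*cnt ≠ -7)) ↔ (¬(store(store(data, 3, t + x - 3), cnt + 2, 9*cnt + 15)[m + 2] > store(store(data, 3, t + x - 3), cnt + 2, 9*cnt + 15)[x]))


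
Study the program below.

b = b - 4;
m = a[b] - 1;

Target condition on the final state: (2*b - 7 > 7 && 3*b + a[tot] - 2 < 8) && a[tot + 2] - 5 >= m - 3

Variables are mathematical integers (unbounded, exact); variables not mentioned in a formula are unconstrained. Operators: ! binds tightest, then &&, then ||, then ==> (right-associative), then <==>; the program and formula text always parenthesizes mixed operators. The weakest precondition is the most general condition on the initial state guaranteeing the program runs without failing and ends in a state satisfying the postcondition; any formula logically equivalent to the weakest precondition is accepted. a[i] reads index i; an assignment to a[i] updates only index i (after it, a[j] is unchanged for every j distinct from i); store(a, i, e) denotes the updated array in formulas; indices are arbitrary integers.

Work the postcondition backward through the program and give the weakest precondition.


Working backward. After the program, the postcondition (2*b - 7 > 7 && 3*b + a[tot] - 2 < 8) && a[tot + 2] - 5 >= m - 3 must hold; in canonical form it is 2*b > 14 && a[tot] + 3*b < 10 && a[tot + 2] >= m + 2.
Before m := a[b] - 1: 2*b > 14 && a[tot] + 3*b < 10 && a[tot + 2] >= a[b] + 1
Before b := b - 4: 2*b > 22 && a[tot] + 3*b < 22 && a[tot + 2] >= a[b - 4] + 1
Answer: WP = 2*b > 22 && a[tot] + 3*b < 22 && a[tot + 2] >= a[b - 4] + 1
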